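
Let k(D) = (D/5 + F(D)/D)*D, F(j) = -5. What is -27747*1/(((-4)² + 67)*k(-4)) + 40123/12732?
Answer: 199593989/1056756 ≈ 188.87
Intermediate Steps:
k(D) = D*(-5/D + D/5) (k(D) = (D/5 - 5/D)*D = (-5/D + D/5)*D = D*(-5/D + D/5))
-27747*1/(((-4)² + 67)*k(-4)) + 40123/12732 = -27747*1/((-5 + (⅕)*(-4)²)*((-4)² + 67)) + 40123/12732 = -27747*1/((-5 + (⅕)*16)*(16 + 67)) + 40123*(1/12732) = -27747*1/(83*(-5 + 16/5)) + 40123/12732 = -27747/(83*(-9/5)) + 40123/12732 = -27747/(-747/5) + 40123/12732 = -27747*(-5/747) + 40123/12732 = 15415/83 + 40123/12732 = 199593989/1056756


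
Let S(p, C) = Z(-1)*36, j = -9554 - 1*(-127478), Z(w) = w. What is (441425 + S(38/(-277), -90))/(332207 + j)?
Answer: 441389/450131 ≈ 0.98058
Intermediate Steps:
j = 117924 (j = -9554 + 127478 = 117924)
S(p, C) = -36 (S(p, C) = -1*36 = -36)
(441425 + S(38/(-277), -90))/(332207 + j) = (441425 - 36)/(332207 + 117924) = 441389/450131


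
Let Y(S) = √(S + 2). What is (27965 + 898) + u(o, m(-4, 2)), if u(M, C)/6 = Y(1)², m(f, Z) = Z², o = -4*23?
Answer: 28881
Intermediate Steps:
o = -92
Y(S) = √(2 + S)
u(M, C) = 18 (u(M, C) = 6*(√(2 + 1))² = 6*(√3)² = 6*3 = 18)
(27965 + 898) + u(o, m(-4, 2)) = (27965 + 898) + 18 = 28863 + 18 = 28881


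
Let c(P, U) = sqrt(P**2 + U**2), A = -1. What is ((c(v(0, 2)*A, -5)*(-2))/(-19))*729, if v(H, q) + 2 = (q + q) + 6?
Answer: 1458*sqrt(89)/19 ≈ 723.93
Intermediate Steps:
v(H, q) = 4 + 2*q (v(H, q) = -2 + ((q + q) + 6) = -2 + (2*q + 6) = -2 + (6 + 2*q) = 4 + 2*q)
((c(v(0, 2)*A, -5)*(-2))/(-19))*729 = ((sqrt(((4 + 2*2)*(-1))**2 + (-5)**2)*(-2))/(-19))*729 = ((sqrt(((4 + 4)*(-1))**2 + 25)*(-2))*(-1/19))*729 = ((sqrt((8*(-1))**2 + 25)*(-2))*(-1/19))*729 = ((sqrt((-8)**2 + 25)*(-2))*(-1/19))*729 = ((sqrt(64 + 25)*(-2))*(-1/19))*729 = ((sqrt(89)*(-2))*(-1/19))*729 = (-2*sqrt(89)*(-1/19))*729 = (2*sqrt(89)/19)*729 = 1458*sqrt(89)/19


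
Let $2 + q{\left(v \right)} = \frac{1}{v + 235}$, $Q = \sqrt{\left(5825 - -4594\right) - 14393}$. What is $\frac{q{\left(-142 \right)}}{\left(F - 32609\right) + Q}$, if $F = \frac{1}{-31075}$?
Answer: $\frac{970912816123250}{15915876415842360253} + \frac{178646290625 i \sqrt{3974}}{95495258495054161518} \approx 6.1003 \cdot 10^{-5} + 1.1793 \cdot 10^{-7} i$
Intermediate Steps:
$Q = i \sqrt{3974}$ ($Q = \sqrt{\left(5825 + 4594\right) - 14393} = \sqrt{10419 - 14393} = \sqrt{-3974} = i \sqrt{3974} \approx 63.04 i$)
$q{\left(v \right)} = -2 + \frac{1}{235 + v}$ ($q{\left(v \right)} = -2 + \frac{1}{v + 235} = -2 + \frac{1}{235 + v}$)
$F = - \frac{1}{31075} \approx -3.218 \cdot 10^{-5}$
$\frac{q{\left(-142 \right)}}{\left(F - 32609\right) + Q} = \frac{\frac{1}{235 - 142} \left(-469 - -284\right)}{\left(- \frac{1}{31075} - 32609\right) + i \sqrt{3974}} = \frac{\frac{1}{93} \left(-469 + 284\right)}{- \frac{1013324676}{31075} + i \sqrt{3974}} = \frac{\frac{1}{93} \left(-185\right)}{- \frac{1013324676}{31075} + i \sqrt{3974}} = - \frac{185}{93 \left(- \frac{1013324676}{31075} + i \sqrt{3974}\right)}$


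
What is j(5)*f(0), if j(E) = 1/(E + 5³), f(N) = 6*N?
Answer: 0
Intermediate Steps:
j(E) = 1/(125 + E) (j(E) = 1/(E + 125) = 1/(125 + E))
j(5)*f(0) = (6*0)/(125 + 5) = 0/130 = (1/130)*0 = 0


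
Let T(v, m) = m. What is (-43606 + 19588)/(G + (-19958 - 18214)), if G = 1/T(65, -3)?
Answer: 72054/114517 ≈ 0.62920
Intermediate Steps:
G = -⅓ (G = 1/(-3) = -⅓ ≈ -0.33333)
(-43606 + 19588)/(G + (-19958 - 18214)) = (-43606 + 19588)/(-⅓ + (-19958 - 18214)) = -24018/(-⅓ - 38172) = -24018/(-114517/3) = -24018*(-3/114517) = 72054/114517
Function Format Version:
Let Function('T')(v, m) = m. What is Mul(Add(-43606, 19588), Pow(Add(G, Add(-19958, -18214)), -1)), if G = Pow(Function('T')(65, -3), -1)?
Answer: Rational(72054, 114517) ≈ 0.62920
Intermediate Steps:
G = Rational(-1, 3) (G = Pow(-3, -1) = Rational(-1, 3) ≈ -0.33333)
Mul(Add(-43606, 19588), Pow(Add(G, Add(-19958, -18214)), -1)) = Mul(Add(-43606, 19588), Pow(Add(Rational(-1, 3), Add(-19958, -18214)), -1)) = Mul(-24018, Pow(Add(Rational(-1, 3), -38172), -1)) = Mul(-24018, Pow(Rational(-114517, 3), -1)) = Mul(-24018, Rational(-3, 114517)) = Rational(72054, 114517)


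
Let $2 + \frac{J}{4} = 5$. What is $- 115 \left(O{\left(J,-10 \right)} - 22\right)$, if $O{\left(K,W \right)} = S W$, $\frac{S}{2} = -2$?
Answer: $-2070$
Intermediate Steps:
$S = -4$ ($S = 2 \left(-2\right) = -4$)
$J = 12$ ($J = -8 + 4 \cdot 5 = -8 + 20 = 12$)
$O{\left(K,W \right)} = - 4 W$
$- 115 \left(O{\left(J,-10 \right)} - 22\right) = - 115 \left(\left(-4\right) \left(-10\right) - 22\right) = - 115 \left(40 - 22\right) = \left(-115\right) 18 = -2070$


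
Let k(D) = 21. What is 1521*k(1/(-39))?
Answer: 31941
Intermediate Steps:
1521*k(1/(-39)) = 1521*21 = 31941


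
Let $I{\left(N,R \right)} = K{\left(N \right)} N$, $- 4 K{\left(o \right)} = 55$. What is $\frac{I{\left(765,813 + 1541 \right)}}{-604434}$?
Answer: $\frac{14025}{805912} \approx 0.017403$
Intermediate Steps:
$K{\left(o \right)} = - \frac{55}{4}$ ($K{\left(o \right)} = \left(- \frac{1}{4}\right) 55 = - \frac{55}{4}$)
$I{\left(N,R \right)} = - \frac{55 N}{4}$
$\frac{I{\left(765,813 + 1541 \right)}}{-604434} = \frac{\left(- \frac{55}{4}\right) 765}{-604434} = \left(- \frac{42075}{4}\right) \left(- \frac{1}{604434}\right) = \frac{14025}{805912}$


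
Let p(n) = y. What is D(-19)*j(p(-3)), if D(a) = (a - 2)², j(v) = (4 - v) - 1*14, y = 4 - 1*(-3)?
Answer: -7497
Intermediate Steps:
y = 7 (y = 4 + 3 = 7)
p(n) = 7
j(v) = -10 - v (j(v) = (4 - v) - 14 = -10 - v)
D(a) = (-2 + a)²
D(-19)*j(p(-3)) = (-2 - 19)²*(-10 - 1*7) = (-21)²*(-10 - 7) = 441*(-17) = -7497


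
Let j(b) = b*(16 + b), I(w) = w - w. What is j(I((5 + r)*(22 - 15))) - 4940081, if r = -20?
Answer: -4940081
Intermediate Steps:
I(w) = 0
j(I((5 + r)*(22 - 15))) - 4940081 = 0*(16 + 0) - 4940081 = 0*16 - 4940081 = 0 - 4940081 = -4940081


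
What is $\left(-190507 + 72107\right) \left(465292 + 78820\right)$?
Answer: $-64422860800$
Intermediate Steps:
$\left(-190507 + 72107\right) \left(465292 + 78820\right) = \left(-118400\right) 544112 = -64422860800$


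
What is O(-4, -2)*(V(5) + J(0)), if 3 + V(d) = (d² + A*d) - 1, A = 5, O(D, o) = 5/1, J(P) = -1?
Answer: 225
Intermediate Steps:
O(D, o) = 5 (O(D, o) = 5*1 = 5)
V(d) = -4 + d² + 5*d (V(d) = -3 + ((d² + 5*d) - 1) = -3 + (-1 + d² + 5*d) = -4 + d² + 5*d)
O(-4, -2)*(V(5) + J(0)) = 5*((-4 + 5² + 5*5) - 1) = 5*((-4 + 25 + 25) - 1) = 5*(46 - 1) = 5*45 = 225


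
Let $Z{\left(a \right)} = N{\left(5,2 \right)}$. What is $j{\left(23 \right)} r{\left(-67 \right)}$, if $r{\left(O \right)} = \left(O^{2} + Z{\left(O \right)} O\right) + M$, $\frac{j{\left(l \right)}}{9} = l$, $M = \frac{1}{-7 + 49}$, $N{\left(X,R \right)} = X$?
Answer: $\frac{12038361}{14} \approx 8.5988 \cdot 10^{5}$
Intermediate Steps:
$Z{\left(a \right)} = 5$
$M = \frac{1}{42} \approx 0.02381$
$j{\left(l \right)} = 9 l$
$r{\left(O \right)} = \frac{1}{42} + O^{2} + 5 O$ ($r{\left(O \right)} = \left(O^{2} + 5 O\right) + \frac{1}{42} = \frac{1}{42} + O^{2} + 5 O$)
$j{\left(23 \right)} r{\left(-67 \right)} = 9 \cdot 23 \left(\frac{1}{42} + \left(-67\right)^{2} + 5 \left(-67\right)\right) = 207 \left(\frac{1}{42} + 4489 - 335\right) = 207 \cdot \frac{174469}{42} = \frac{12038361}{14}$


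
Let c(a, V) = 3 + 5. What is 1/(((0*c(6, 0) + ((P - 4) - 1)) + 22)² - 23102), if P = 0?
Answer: -1/22813 ≈ -4.3835e-5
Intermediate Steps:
c(a, V) = 8
1/(((0*c(6, 0) + ((P - 4) - 1)) + 22)² - 23102) = 1/(((0*8 + ((0 - 4) - 1)) + 22)² - 23102) = 1/(((0 + (-4 - 1)) + 22)² - 23102) = 1/(((0 - 5) + 22)² - 23102) = 1/((-5 + 22)² - 23102) = 1/(17² - 23102) = 1/(289 - 23102) = 1/(-22813) = -1/22813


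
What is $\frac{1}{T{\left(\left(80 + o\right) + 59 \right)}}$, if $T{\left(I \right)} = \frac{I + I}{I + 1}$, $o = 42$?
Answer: $\frac{91}{181} \approx 0.50276$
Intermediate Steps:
$T{\left(I \right)} = \frac{2 I}{1 + I}$
$\frac{1}{T{\left(\left(80 + o\right) + 59 \right)}} = \frac{1}{2 \left(\left(80 + 42\right) + 59\right) \frac{1}{1 + \left(\left(80 + 42\right) + 59\right)}} = \frac{1}{2 \left(122 + 59\right) \frac{1}{1 + \left(122 + 59\right)}} = \frac{1}{2 \cdot 181 \frac{1}{1 + 181}} = \frac{1}{2 \cdot 181 \cdot \frac{1}{182}} = \frac{1}{\frac{181}{91}} = \frac{91}{181}$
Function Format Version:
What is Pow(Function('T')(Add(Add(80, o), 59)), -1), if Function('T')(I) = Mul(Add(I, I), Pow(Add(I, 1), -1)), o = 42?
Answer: Rational(91, 181) ≈ 0.50276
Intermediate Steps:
Function('T')(I) = Mul(2, I, Pow(Add(1, I), -1)) (Function('T')(I) = Mul(Mul(2, I), Pow(Add(1, I), -1)) = Mul(2, I, Pow(Add(1, I), -1)))
Pow(Function('T')(Add(Add(80, o), 59)), -1) = Pow(Mul(2, Add(Add(80, 42), 59), Pow(Add(1, Add(Add(80, 42), 59)), -1)), -1) = Pow(Mul(2, Add(122, 59), Pow(Add(1, Add(122, 59)), -1)), -1) = Pow(Mul(2, 181, Pow(Add(1, 181), -1)), -1) = Pow(Mul(2, 181, Pow(182, -1)), -1) = Pow(Mul(2, 181, Rational(1, 182)), -1) = Pow(Rational(181, 91), -1) = Rational(91, 181)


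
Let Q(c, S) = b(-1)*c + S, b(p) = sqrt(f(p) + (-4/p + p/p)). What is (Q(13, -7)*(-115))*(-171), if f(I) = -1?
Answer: 373635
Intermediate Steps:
b(p) = 2*sqrt(-1/p) (b(p) = sqrt(-1 + (-4/p + p/p)) = sqrt(-1 + (-4/p + 1)) = sqrt(-1 + (1 - 4/p)) = sqrt(-4/p) = 2*sqrt(-1/p))
Q(c, S) = S + 2*c (Q(c, S) = (2*sqrt(-1/(-1)))*c + S = (2*sqrt(-1*(-1)))*c + S = (2*sqrt(1))*c + S = (2*1)*c + S = 2*c + S = S + 2*c)
(Q(13, -7)*(-115))*(-171) = ((-7 + 2*13)*(-115))*(-171) = ((-7 + 26)*(-115))*(-171) = (19*(-115))*(-171) = -2185*(-171) = 373635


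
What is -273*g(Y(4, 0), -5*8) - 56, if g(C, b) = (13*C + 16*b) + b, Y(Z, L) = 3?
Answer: 174937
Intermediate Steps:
g(C, b) = 13*C + 17*b
-273*g(Y(4, 0), -5*8) - 56 = -273*(13*3 + 17*(-5*8)) - 56 = -273*(39 + 17*(-40)) - 56 = -273*(39 - 680) - 56 = -273*(-641) - 56 = 174993 - 56 = 174937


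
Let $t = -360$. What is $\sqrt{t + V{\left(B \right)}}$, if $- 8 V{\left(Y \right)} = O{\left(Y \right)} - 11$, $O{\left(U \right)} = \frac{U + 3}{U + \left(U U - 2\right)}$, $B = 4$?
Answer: $\frac{i \sqrt{51649}}{12} \approx 18.939 i$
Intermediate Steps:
$O{\left(U \right)} = \frac{3 + U}{-2 + U + U^{2}}$ ($O{\left(U \right)} = \frac{3 + U}{U + \left(U^{2} - 2\right)} = \frac{3 + U}{U + \left(-2 + U^{2}\right)} = \frac{3 + U}{-2 + U + U^{2}}$)
$V{\left(Y \right)} = \frac{11}{8} - \frac{3 + Y}{8 \left(-2 + Y + Y^{2}\right)}$ ($V{\left(Y \right)} = - \frac{\frac{3 + Y}{-2 + Y + Y^{2}} - 11}{8} = - \frac{-11 + \frac{3 + Y}{-2 + Y + Y^{2}}}{8} = \frac{11}{8} - \frac{3 + Y}{8 \left(-2 + Y + Y^{2}\right)}$)
$\sqrt{t + V{\left(B \right)}} = \sqrt{-360 + \frac{-25 + 10 \cdot 4 + 11 \cdot 4^{2}}{8 \left(-2 + 4 + 4^{2}\right)}} = \sqrt{-360 + \frac{-25 + 40 + 11 \cdot 16}{8 \left(-2 + 4 + 16\right)}} = \sqrt{-360 + \frac{-25 + 40 + 176}{8 \cdot 18}} = \sqrt{-360 + \frac{1}{8} \cdot \frac{1}{18} \cdot 191} = \sqrt{-360 + \frac{191}{144}} = \sqrt{- \frac{51649}{144}} = \frac{i \sqrt{51649}}{12}$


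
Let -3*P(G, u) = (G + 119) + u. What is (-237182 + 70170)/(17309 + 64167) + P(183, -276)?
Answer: -654853/61107 ≈ -10.716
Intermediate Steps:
P(G, u) = -119/3 - G/3 - u/3 (P(G, u) = -((G + 119) + u)/3 = -((119 + G) + u)/3 = -(119 + G + u)/3 = -119/3 - G/3 - u/3)
(-237182 + 70170)/(17309 + 64167) + P(183, -276) = (-237182 + 70170)/(17309 + 64167) + (-119/3 - 1/3*183 - 1/3*(-276)) = -167012/81476 + (-119/3 - 61 + 92) = -167012*1/81476 - 26/3 = -41753/20369 - 26/3 = -654853/61107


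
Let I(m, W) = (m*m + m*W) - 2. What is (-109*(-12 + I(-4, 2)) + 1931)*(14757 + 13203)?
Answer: 72276600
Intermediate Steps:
I(m, W) = -2 + m² + W*m (I(m, W) = (m² + W*m) - 2 = -2 + m² + W*m)
(-109*(-12 + I(-4, 2)) + 1931)*(14757 + 13203) = (-109*(-12 + (-2 + (-4)² + 2*(-4))) + 1931)*(14757 + 13203) = (-109*(-12 + (-2 + 16 - 8)) + 1931)*27960 = (-109*(-12 + 6) + 1931)*27960 = (-109*(-6) + 1931)*27960 = (654 + 1931)*27960 = 2585*27960 = 72276600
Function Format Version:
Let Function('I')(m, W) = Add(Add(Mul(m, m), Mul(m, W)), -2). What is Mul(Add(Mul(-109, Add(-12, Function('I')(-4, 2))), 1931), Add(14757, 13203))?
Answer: 72276600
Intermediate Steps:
Function('I')(m, W) = Add(-2, Pow(m, 2), Mul(W, m)) (Function('I')(m, W) = Add(Add(Pow(m, 2), Mul(W, m)), -2) = Add(-2, Pow(m, 2), Mul(W, m)))
Mul(Add(Mul(-109, Add(-12, Function('I')(-4, 2))), 1931), Add(14757, 13203)) = Mul(Add(Mul(-109, Add(-12, Add(-2, Pow(-4, 2), Mul(2, -4)))), 1931), Add(14757, 13203)) = Mul(Add(Mul(-109, Add(-12, Add(-2, 16, -8))), 1931), 27960) = Mul(Add(Mul(-109, Add(-12, 6)), 1931), 27960) = Mul(Add(Mul(-109, -6), 1931), 27960) = Mul(Add(654, 1931), 27960) = Mul(2585, 27960) = 72276600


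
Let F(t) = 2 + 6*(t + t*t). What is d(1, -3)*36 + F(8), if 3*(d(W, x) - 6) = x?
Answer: 614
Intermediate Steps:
d(W, x) = 6 + x/3
F(t) = 2 + 6*t + 6*t² (F(t) = 2 + 6*(t + t²) = 2 + (6*t + 6*t²) = 2 + 6*t + 6*t²)
d(1, -3)*36 + F(8) = (6 + (⅓)*(-3))*36 + (2 + 6*8 + 6*8²) = (6 - 1)*36 + (2 + 48 + 6*64) = 5*36 + (2 + 48 + 384) = 180 + 434 = 614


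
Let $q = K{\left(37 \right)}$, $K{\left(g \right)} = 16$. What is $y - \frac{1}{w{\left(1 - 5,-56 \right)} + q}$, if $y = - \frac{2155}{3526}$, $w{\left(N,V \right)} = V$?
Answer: $- \frac{41337}{70520} \approx -0.58617$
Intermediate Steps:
$q = 16$
$y = - \frac{2155}{3526}$ ($y = \left(-2155\right) \frac{1}{3526} = - \frac{2155}{3526} \approx -0.61117$)
$y - \frac{1}{w{\left(1 - 5,-56 \right)} + q} = - \frac{2155}{3526} - \frac{1}{-56 + 16} = - \frac{2155}{3526} - \frac{1}{-40} = - \frac{2155}{3526} - - \frac{1}{40} = - \frac{2155}{3526} + \frac{1}{40} = - \frac{41337}{70520}$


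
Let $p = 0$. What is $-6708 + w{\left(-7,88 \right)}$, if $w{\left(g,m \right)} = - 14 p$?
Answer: $-6708$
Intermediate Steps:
$w{\left(g,m \right)} = 0$ ($w{\left(g,m \right)} = \left(-14\right) 0 = 0$)
$-6708 + w{\left(-7,88 \right)} = -6708 + 0 = -6708$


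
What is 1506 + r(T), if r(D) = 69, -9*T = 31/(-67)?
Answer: 1575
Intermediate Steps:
T = 31/603 (T = -31/(9*(-67)) = -31*(-1)/(9*67) = -⅑*(-31/67) = 31/603 ≈ 0.051410)
1506 + r(T) = 1506 + 69 = 1575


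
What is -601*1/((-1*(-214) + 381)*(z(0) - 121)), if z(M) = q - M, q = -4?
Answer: 601/74375 ≈ 0.0080807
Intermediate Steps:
z(M) = -4 - M
-601*1/((-1*(-214) + 381)*(z(0) - 121)) = -601*1/((-1*(-214) + 381)*((-4 - 1*0) - 121)) = -601*1/((214 + 381)*((-4 + 0) - 121)) = -601*1/(595*(-4 - 121)) = -601/((-125*595)) = -601/(-74375) = -601*(-1/74375) = 601/74375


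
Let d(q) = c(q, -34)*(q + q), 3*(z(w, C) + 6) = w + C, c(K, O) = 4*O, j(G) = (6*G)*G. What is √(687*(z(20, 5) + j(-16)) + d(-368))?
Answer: √1156931 ≈ 1075.6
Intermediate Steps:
j(G) = 6*G²
z(w, C) = -6 + C/3 + w/3 (z(w, C) = -6 + (w + C)/3 = -6 + (C + w)/3 = -6 + (C/3 + w/3) = -6 + C/3 + w/3)
d(q) = -272*q (d(q) = (4*(-34))*(q + q) = -272*q)
√(687*(z(20, 5) + j(-16)) + d(-368)) = √(687*((-6 + (⅓)*5 + (⅓)*20) + 6*(-16)²) - 272*(-368)) = √(687*((-6 + 5/3 + 20/3) + 6*256) + 100096) = √(687*(7/3 + 1536) + 100096) = √(687*(4615/3) + 100096) = √(1056835 + 100096) = √1156931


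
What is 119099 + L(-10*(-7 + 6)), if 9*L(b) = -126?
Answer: 119085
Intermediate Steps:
L(b) = -14 (L(b) = (⅑)*(-126) = -14)
119099 + L(-10*(-7 + 6)) = 119099 - 14 = 119085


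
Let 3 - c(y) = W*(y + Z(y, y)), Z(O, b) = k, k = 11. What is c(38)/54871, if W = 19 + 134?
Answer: -7494/54871 ≈ -0.13657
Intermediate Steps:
Z(O, b) = 11
W = 153
c(y) = -1680 - 153*y (c(y) = 3 - 153*(y + 11) = 3 - 153*(11 + y) = 3 - (1683 + 153*y) = 3 + (-1683 - 153*y) = -1680 - 153*y)
c(38)/54871 = (-1680 - 153*38)/54871 = (-1680 - 5814)*(1/54871) = -7494*1/54871 = -7494/54871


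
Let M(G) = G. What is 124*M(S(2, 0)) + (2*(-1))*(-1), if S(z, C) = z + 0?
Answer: 250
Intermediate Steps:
S(z, C) = z
124*M(S(2, 0)) + (2*(-1))*(-1) = 124*2 + (2*(-1))*(-1) = 248 - 2*(-1) = 248 + 2 = 250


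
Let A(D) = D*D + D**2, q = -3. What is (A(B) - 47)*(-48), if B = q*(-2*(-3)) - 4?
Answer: -44208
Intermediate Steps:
B = -22 (B = -(-6)*(-3) - 4 = -3*6 - 4 = -18 - 4 = -22)
A(D) = 2*D**2 (A(D) = D**2 + D**2 = 2*D**2)
(A(B) - 47)*(-48) = (2*(-22)**2 - 47)*(-48) = (2*484 - 47)*(-48) = (968 - 47)*(-48) = 921*(-48) = -44208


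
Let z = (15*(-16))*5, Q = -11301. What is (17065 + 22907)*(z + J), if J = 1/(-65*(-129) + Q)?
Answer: -11655838531/243 ≈ -4.7966e+7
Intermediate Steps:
z = -1200 (z = -240*5 = -1200)
J = -1/2916 (J = 1/(-65*(-129) - 11301) = 1/(8385 - 11301) = 1/(-2916) = -1/2916 ≈ -0.00034294)
(17065 + 22907)*(z + J) = (17065 + 22907)*(-1200 - 1/2916) = 39972*(-3499201/2916) = -11655838531/243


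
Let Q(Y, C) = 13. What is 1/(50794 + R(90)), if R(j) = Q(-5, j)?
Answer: 1/50807 ≈ 1.9682e-5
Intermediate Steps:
R(j) = 13
1/(50794 + R(90)) = 1/(50794 + 13) = 1/50807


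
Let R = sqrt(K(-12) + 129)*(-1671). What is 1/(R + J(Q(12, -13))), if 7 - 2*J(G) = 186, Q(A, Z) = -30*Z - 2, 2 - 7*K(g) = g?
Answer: 358/1463102243 - 6684*sqrt(131)/1463102243 ≈ -5.2043e-5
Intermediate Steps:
K(g) = 2/7 - g/7
Q(A, Z) = -2 - 30*Z
J(G) = -179/2 (J(G) = 7/2 - 1/2*186 = 7/2 - 93 = -179/2)
R = -1671*sqrt(131) (R = sqrt((2/7 - 1/7*(-12)) + 129)*(-1671) = sqrt((2/7 + 12/7) + 129)*(-1671) = sqrt(2 + 129)*(-1671) = sqrt(131)*(-1671) = -1671*sqrt(131) ≈ -19125.)
1/(R + J(Q(12, -13))) = 1/(-1671*sqrt(131) - 179/2) = 1/(-179/2 - 1671*sqrt(131))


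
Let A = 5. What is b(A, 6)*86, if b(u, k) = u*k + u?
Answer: 3010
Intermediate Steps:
b(u, k) = u + k*u (b(u, k) = k*u + u = u + k*u)
b(A, 6)*86 = (5*(1 + 6))*86 = (5*7)*86 = 35*86 = 3010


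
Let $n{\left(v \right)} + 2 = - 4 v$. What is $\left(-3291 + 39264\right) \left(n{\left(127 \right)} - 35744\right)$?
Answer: $-1304165142$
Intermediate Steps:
$n{\left(v \right)} = -2 - 4 v$
$\left(-3291 + 39264\right) \left(n{\left(127 \right)} - 35744\right) = \left(-3291 + 39264\right) \left(\left(-2 - 508\right) - 35744\right) = 35973 \left(\left(-2 - 508\right) - 35744\right) = 35973 \left(-510 - 35744\right) = 35973 \left(-36254\right) = -1304165142$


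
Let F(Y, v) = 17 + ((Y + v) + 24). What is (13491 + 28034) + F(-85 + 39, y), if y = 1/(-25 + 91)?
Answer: 2740321/66 ≈ 41520.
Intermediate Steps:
y = 1/66 ≈ 0.015152
F(Y, v) = 41 + Y + v (F(Y, v) = 17 + (24 + Y + v) = 41 + Y + v)
(13491 + 28034) + F(-85 + 39, y) = (13491 + 28034) + (41 + (-85 + 39) + 1/66) = 41525 + (41 - 46 + 1/66) = 41525 - 329/66 = 2740321/66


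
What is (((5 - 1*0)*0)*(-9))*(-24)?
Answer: 0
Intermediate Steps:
(((5 - 1*0)*0)*(-9))*(-24) = (((5 + 0)*0)*(-9))*(-24) = ((5*0)*(-9))*(-24) = (0*(-9))*(-24) = 0*(-24) = 0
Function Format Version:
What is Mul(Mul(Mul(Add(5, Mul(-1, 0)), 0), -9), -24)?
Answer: 0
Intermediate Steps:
Mul(Mul(Mul(Add(5, Mul(-1, 0)), 0), -9), -24) = Mul(Mul(Mul(Add(5, 0), 0), -9), -24) = Mul(Mul(Mul(5, 0), -9), -24) = Mul(Mul(0, -9), -24) = Mul(0, -24) = 0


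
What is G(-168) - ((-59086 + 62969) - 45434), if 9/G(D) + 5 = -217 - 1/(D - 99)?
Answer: 2462850020/59273 ≈ 41551.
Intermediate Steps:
G(D) = 9/(-222 - 1/(-99 + D)) (G(D) = 9/(-5 + (-217 - 1/(D - 99))) = 9/(-5 + (-217 - 1/(-99 + D))) = 9/(-222 - 1/(-99 + D)))
G(-168) - ((-59086 + 62969) - 45434) = 9*(99 - 1*(-168))/(-21977 + 222*(-168)) - ((-59086 + 62969) - 45434) = 9*(99 + 168)/(-21977 - 37296) - (3883 - 45434) = 9*267/(-59273) - 1*(-41551) = 9*(-1/59273)*267 + 41551 = -2403/59273 + 41551 = 2462850020/59273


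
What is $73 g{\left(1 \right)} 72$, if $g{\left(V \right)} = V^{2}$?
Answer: $5256$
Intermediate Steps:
$73 g{\left(1 \right)} 72 = 73 \cdot 1^{2} \cdot 72 = 73 \cdot 1 \cdot 72 = 73 \cdot 72 = 5256$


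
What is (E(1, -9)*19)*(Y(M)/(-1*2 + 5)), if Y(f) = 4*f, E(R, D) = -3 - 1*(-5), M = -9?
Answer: -456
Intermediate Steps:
E(R, D) = 2 (E(R, D) = -3 + 5 = 2)
(E(1, -9)*19)*(Y(M)/(-1*2 + 5)) = (2*19)*((4*(-9))/(-1*2 + 5)) = 38*(-36/(-2 + 5)) = 38*(-36/3) = 38*(-36*1/3) = 38*(-12) = -456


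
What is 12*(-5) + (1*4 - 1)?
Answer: -57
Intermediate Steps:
12*(-5) + (1*4 - 1) = -60 + (4 - 1) = -60 + 3 = -57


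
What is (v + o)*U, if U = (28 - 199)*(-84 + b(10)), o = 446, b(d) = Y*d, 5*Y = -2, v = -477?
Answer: -466488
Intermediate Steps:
Y = -2/5 (Y = (1/5)*(-2) = -2/5 ≈ -0.40000)
b(d) = -2*d/5
U = 15048 (U = (28 - 199)*(-84 - 2/5*10) = -171*(-84 - 4) = -171*(-88) = 15048)
(v + o)*U = (-477 + 446)*15048 = -31*15048 = -466488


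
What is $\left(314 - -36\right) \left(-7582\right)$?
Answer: $-2653700$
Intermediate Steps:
$\left(314 - -36\right) \left(-7582\right) = \left(314 + 36\right) \left(-7582\right) = 350 \left(-7582\right) = -2653700$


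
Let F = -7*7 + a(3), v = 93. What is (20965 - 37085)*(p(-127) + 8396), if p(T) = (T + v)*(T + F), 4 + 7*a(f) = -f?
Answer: -232353680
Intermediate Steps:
a(f) = -4/7 - f/7 (a(f) = -4/7 + (-f)/7 = -4/7 - f/7)
F = -50 (F = -7*7 + (-4/7 - ⅐*3) = -49 + (-4/7 - 3/7) = -49 - 1 = -50)
p(T) = (-50 + T)*(93 + T) (p(T) = (T + 93)*(T - 50) = (93 + T)*(-50 + T) = (-50 + T)*(93 + T))
(20965 - 37085)*(p(-127) + 8396) = (20965 - 37085)*((-4650 + (-127)² + 43*(-127)) + 8396) = -16120*((-4650 + 16129 - 5461) + 8396) = -16120*(6018 + 8396) = -16120*14414 = -232353680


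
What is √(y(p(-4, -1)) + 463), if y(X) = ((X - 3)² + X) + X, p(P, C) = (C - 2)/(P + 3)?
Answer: √469 ≈ 21.656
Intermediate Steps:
p(P, C) = (-2 + C)/(3 + P)
y(X) = (-3 + X)² + 2*X (y(X) = ((-3 + X)² + X) + X = (X + (-3 + X)²) + X = (-3 + X)² + 2*X)
√(y(p(-4, -1)) + 463) = √(((-3 + (-2 - 1)/(3 - 4))² + 2*((-2 - 1)/(3 - 4))) + 463) = √(((-3 - 3/(-1))² + 2*(-3/(-1))) + 463) = √(((-3 - 1*(-3))² + 2*(-1*(-3))) + 463) = √(((-3 + 3)² + 2*3) + 463) = √((0² + 6) + 463) = √((0 + 6) + 463) = √(6 + 463) = √469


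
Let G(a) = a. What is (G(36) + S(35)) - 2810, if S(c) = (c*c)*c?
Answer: 40101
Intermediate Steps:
S(c) = c³ (S(c) = c²*c = c³)
(G(36) + S(35)) - 2810 = (36 + 35³) - 2810 = (36 + 42875) - 2810 = 42911 - 2810 = 40101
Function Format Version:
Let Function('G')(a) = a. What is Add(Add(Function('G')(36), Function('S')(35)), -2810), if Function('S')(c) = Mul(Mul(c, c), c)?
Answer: 40101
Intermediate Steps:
Function('S')(c) = Pow(c, 3) (Function('S')(c) = Mul(Pow(c, 2), c) = Pow(c, 3))
Add(Add(Function('G')(36), Function('S')(35)), -2810) = Add(Add(36, Pow(35, 3)), -2810) = Add(Add(36, 42875), -2810) = Add(42911, -2810) = 40101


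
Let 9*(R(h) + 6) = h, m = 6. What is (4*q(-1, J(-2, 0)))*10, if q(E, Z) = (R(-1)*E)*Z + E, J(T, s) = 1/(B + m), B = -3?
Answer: 1120/27 ≈ 41.482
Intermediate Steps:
R(h) = -6 + h/9
J(T, s) = 1/3 (J(T, s) = 1/(-3 + 6) = 1/3)
q(E, Z) = E - 55*E*Z/9 (q(E, Z) = ((-6 + (1/9)*(-1))*E)*Z + E = ((-6 - 1/9)*E)*Z + E = (-55*E/9)*Z + E = -55*E*Z/9 + E = E - 55*E*Z/9)
(4*q(-1, J(-2, 0)))*10 = (4*((1/9)*(-1)*(9 - 55*1/3)))*10 = (4*((1/9)*(-1)*(9 - 55/3)))*10 = (4*((1/9)*(-1)*(-28/3)))*10 = (4*(28/27))*10 = (112/27)*10 = 1120/27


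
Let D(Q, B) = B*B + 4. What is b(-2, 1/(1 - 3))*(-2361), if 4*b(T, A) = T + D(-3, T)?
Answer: -7083/2 ≈ -3541.5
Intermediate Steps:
D(Q, B) = 4 + B**2 (D(Q, B) = B**2 + 4 = 4 + B**2)
b(T, A) = 1 + T/4 + T**2/4 (b(T, A) = (T + (4 + T**2))/4 = (4 + T + T**2)/4 = 1 + T/4 + T**2/4)
b(-2, 1/(1 - 3))*(-2361) = (1 + (1/4)*(-2) + (1/4)*(-2)**2)*(-2361) = (1 - 1/2 + (1/4)*4)*(-2361) = (1 - 1/2 + 1)*(-2361) = (3/2)*(-2361) = -7083/2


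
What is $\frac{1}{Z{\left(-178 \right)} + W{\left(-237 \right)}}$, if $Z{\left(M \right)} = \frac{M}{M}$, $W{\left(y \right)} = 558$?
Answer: $\frac{1}{559} \approx 0.0017889$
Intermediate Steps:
$Z{\left(M \right)} = 1$
$\frac{1}{Z{\left(-178 \right)} + W{\left(-237 \right)}} = \frac{1}{1 + 558} = \frac{1}{559}$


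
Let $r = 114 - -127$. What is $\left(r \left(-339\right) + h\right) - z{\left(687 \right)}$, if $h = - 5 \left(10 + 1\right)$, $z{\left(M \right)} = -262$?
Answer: $-81492$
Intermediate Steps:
$h = -55$ ($h = \left(-5\right) 11 = -55$)
$r = 241$ ($r = 114 + 127 = 241$)
$\left(r \left(-339\right) + h\right) - z{\left(687 \right)} = \left(241 \left(-339\right) - 55\right) - -262 = \left(-81699 - 55\right) + 262 = -81754 + 262 = -81492$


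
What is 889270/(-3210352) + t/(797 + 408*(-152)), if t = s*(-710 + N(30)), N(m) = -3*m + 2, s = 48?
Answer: 34264551439/98267269544 ≈ 0.34869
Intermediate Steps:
N(m) = 2 - 3*m
t = -38304 (t = 48*(-710 + (2 - 3*30)) = 48*(-710 + (2 - 90)) = 48*(-710 - 88) = 48*(-798) = -38304)
889270/(-3210352) + t/(797 + 408*(-152)) = 889270/(-3210352) - 38304/(797 + 408*(-152)) = 889270*(-1/3210352) - 38304/(797 - 62016) = -444635/1605176 - 38304/(-61219) = -444635/1605176 - 38304*(-1/61219) = -444635/1605176 + 38304/61219 = 34264551439/98267269544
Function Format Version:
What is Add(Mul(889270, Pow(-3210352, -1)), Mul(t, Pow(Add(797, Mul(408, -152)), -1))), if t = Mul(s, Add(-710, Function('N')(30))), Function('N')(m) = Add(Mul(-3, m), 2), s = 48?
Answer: Rational(34264551439, 98267269544) ≈ 0.34869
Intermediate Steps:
Function('N')(m) = Add(2, Mul(-3, m))
t = -38304 (t = Mul(48, Add(-710, Add(2, Mul(-3, 30)))) = Mul(48, Add(-710, Add(2, -90))) = Mul(48, Add(-710, -88)) = Mul(48, -798) = -38304)
Add(Mul(889270, Pow(-3210352, -1)), Mul(t, Pow(Add(797, Mul(408, -152)), -1))) = Add(Mul(889270, Pow(-3210352, -1)), Mul(-38304, Pow(Add(797, Mul(408, -152)), -1))) = Add(Mul(889270, Rational(-1, 3210352)), Mul(-38304, Pow(Add(797, -62016), -1))) = Add(Rational(-444635, 1605176), Mul(-38304, Pow(-61219, -1))) = Add(Rational(-444635, 1605176), Mul(-38304, Rational(-1, 61219))) = Add(Rational(-444635, 1605176), Rational(38304, 61219)) = Rational(34264551439, 98267269544)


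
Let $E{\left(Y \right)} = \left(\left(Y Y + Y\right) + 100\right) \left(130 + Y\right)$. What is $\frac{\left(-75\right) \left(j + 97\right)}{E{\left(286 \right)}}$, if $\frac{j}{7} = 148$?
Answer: $- \frac{28325}{11395904} \approx -0.0024855$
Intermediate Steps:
$j = 1036$ ($j = 7 \cdot 148 = 1036$)
$E{\left(Y \right)} = \left(130 + Y\right) \left(100 + Y + Y^{2}\right)$ ($E{\left(Y \right)} = \left(\left(Y^{2} + Y\right) + 100\right) \left(130 + Y\right) = \left(\left(Y + Y^{2}\right) + 100\right) \left(130 + Y\right) = \left(100 + Y + Y^{2}\right) \left(130 + Y\right) = \left(130 + Y\right) \left(100 + Y + Y^{2}\right)$)
$\frac{\left(-75\right) \left(j + 97\right)}{E{\left(286 \right)}} = \frac{\left(-75\right) \left(1036 + 97\right)}{13000 + 286^{3} + 131 \cdot 286^{2} + 230 \cdot 286} = \frac{\left(-75\right) 1133}{13000 + 23393656 + 131 \cdot 81796 + 65780} = - \frac{84975}{13000 + 23393656 + 10715276 + 65780} = - \frac{84975}{34187712} = \left(-84975\right) \frac{1}{34187712} = - \frac{28325}{11395904}$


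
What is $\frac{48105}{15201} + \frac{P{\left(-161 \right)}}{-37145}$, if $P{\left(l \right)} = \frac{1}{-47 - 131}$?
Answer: $\frac{35340126139}{11167347090} \approx 3.1646$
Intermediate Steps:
$P{\left(l \right)} = - \frac{1}{178}$ ($P{\left(l \right)} = \frac{1}{-178} = - \frac{1}{178}$)
$\frac{48105}{15201} + \frac{P{\left(-161 \right)}}{-37145} = \frac{48105}{15201} - \frac{1}{178 \left(-37145\right)} = 48105 \cdot \frac{1}{15201} - - \frac{1}{6611810} = \frac{5345}{1689} + \frac{1}{6611810} = \frac{35340126139}{11167347090}$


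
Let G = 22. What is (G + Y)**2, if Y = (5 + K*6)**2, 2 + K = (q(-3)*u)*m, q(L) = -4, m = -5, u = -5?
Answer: 135770877841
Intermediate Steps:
K = -102 (K = -2 - 4*(-5)*(-5) = -2 + 20*(-5) = -2 - 100 = -102)
Y = 368449 (Y = (5 - 102*6)**2 = (5 - 612)**2 = (-607)**2 = 368449)
(G + Y)**2 = (22 + 368449)**2 = 368471**2 = 135770877841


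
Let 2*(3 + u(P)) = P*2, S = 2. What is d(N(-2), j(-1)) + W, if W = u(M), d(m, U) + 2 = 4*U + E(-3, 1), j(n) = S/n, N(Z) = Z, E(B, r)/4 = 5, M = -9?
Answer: -2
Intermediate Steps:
E(B, r) = 20 (E(B, r) = 4*5 = 20)
j(n) = 2/n
d(m, U) = 18 + 4*U (d(m, U) = -2 + (4*U + 20) = -2 + (20 + 4*U) = 18 + 4*U)
u(P) = -3 + P (u(P) = -3 + (P*2)/2 = -3 + (2*P)/2 = -3 + P)
W = -12 (W = -3 - 9 = -12)
d(N(-2), j(-1)) + W = (18 + 4*(2/(-1))) - 12 = (18 + 4*(2*(-1))) - 12 = (18 + 4*(-2)) - 12 = (18 - 8) - 12 = 10 - 12 = -2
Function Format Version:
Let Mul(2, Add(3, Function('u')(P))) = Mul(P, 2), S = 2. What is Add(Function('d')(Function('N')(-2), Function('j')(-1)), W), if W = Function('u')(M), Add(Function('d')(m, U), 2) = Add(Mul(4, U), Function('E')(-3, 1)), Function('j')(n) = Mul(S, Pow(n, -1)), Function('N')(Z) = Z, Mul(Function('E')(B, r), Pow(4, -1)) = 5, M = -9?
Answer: -2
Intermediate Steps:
Function('E')(B, r) = 20 (Function('E')(B, r) = Mul(4, 5) = 20)
Function('j')(n) = Mul(2, Pow(n, -1))
Function('d')(m, U) = Add(18, Mul(4, U)) (Function('d')(m, U) = Add(-2, Add(Mul(4, U), 20)) = Add(-2, Add(20, Mul(4, U))) = Add(18, Mul(4, U)))
Function('u')(P) = Add(-3, P) (Function('u')(P) = Add(-3, Mul(Rational(1, 2), Mul(P, 2))) = Add(-3, Mul(Rational(1, 2), Mul(2, P))) = Add(-3, P))
W = -12 (W = Add(-3, -9) = -12)
Add(Function('d')(Function('N')(-2), Function('j')(-1)), W) = Add(Add(18, Mul(4, Mul(2, Pow(-1, -1)))), -12) = Add(Add(18, Mul(4, Mul(2, -1))), -12) = Add(Add(18, Mul(4, -2)), -12) = Add(Add(18, -8), -12) = Add(10, -12) = -2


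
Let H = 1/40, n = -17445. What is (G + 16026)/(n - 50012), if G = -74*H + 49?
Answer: -321463/1349140 ≈ -0.23827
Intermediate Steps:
H = 1/40 ≈ 0.025000
G = 943/20 (G = -74*1/40 + 49 = -37/20 + 49 = 943/20 ≈ 47.150)
(G + 16026)/(n - 50012) = (943/20 + 16026)/(-17445 - 50012) = (321463/20)/(-67457) = (321463/20)*(-1/67457) = -321463/1349140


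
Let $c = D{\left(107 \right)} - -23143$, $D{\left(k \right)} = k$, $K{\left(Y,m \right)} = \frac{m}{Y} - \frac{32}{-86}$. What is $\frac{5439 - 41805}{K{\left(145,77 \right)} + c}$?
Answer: $- \frac{75580670}{48323127} \approx -1.5641$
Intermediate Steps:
$K{\left(Y,m \right)} = \frac{16}{43} + \frac{m}{Y}$ ($K{\left(Y,m \right)} = \frac{m}{Y} - - \frac{16}{43} = \frac{m}{Y} + \frac{16}{43} = \frac{16}{43} + \frac{m}{Y}$)
$c = 23250$ ($c = 107 - -23143 = 107 + 23143 = 23250$)
$\frac{5439 - 41805}{K{\left(145,77 \right)} + c} = \frac{5439 - 41805}{\left(\frac{16}{43} + \frac{77}{145}\right) + 23250} = - \frac{36366}{\left(\frac{16}{43} + 77 \cdot \frac{1}{145}\right) + 23250} = - \frac{36366}{\left(\frac{16}{43} + \frac{77}{145}\right) + 23250} = - \frac{36366}{\frac{5631}{6235} + 23250} = - \frac{36366}{\frac{144969381}{6235}} = \left(-36366\right) \frac{6235}{144969381} = - \frac{75580670}{48323127}$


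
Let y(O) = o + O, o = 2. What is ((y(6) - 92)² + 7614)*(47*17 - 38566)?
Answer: -554041890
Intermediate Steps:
y(O) = 2 + O
((y(6) - 92)² + 7614)*(47*17 - 38566) = (((2 + 6) - 92)² + 7614)*(47*17 - 38566) = ((8 - 92)² + 7614)*(799 - 38566) = ((-84)² + 7614)*(-37767) = (7056 + 7614)*(-37767) = 14670*(-37767) = -554041890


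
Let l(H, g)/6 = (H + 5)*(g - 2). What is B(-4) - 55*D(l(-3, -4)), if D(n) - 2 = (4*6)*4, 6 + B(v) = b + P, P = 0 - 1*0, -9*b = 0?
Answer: -5396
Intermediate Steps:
b = 0 (b = -⅑*0 = 0)
l(H, g) = 6*(-2 + g)*(5 + H) (l(H, g) = 6*((H + 5)*(g - 2)) = 6*((5 + H)*(-2 + g)) = 6*((-2 + g)*(5 + H)) = 6*(-2 + g)*(5 + H))
P = 0 (P = 0 + 0 = 0)
B(v) = -6 (B(v) = -6 + (0 + 0) = -6 + 0 = -6)
D(n) = 98 (D(n) = 2 + (4*6)*4 = 2 + 24*4 = 2 + 96 = 98)
B(-4) - 55*D(l(-3, -4)) = -6 - 55*98 = -6 - 5390 = -5396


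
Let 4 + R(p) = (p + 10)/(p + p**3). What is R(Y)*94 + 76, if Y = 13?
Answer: -330419/1105 ≈ -299.02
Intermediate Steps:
R(p) = -4 + (10 + p)/(p + p**3) (R(p) = -4 + (p + 10)/(p + p**3) = -4 + (10 + p)/(p + p**3))
R(Y)*94 + 76 = ((10 - 4*13**3 - 3*13)/(13 + 13**3))*94 + 76 = ((10 - 4*2197 - 39)/(13 + 2197))*94 + 76 = ((10 - 8788 - 39)/2210)*94 + 76 = ((1/2210)*(-8817))*94 + 76 = -8817/2210*94 + 76 = -414399/1105 + 76 = -330419/1105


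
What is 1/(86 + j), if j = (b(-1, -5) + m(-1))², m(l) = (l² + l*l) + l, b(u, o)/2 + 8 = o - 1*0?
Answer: 1/711 ≈ 0.0014065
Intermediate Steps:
b(u, o) = -16 + 2*o (b(u, o) = -16 + 2*(o - 1*0) = -16 + 2*(o + 0) = -16 + 2*o)
m(l) = l + 2*l² (m(l) = (l² + l²) + l = 2*l² + l = l + 2*l²)
j = 625 (j = ((-16 + 2*(-5)) - (1 + 2*(-1)))² = ((-16 - 10) - (1 - 2))² = (-26 - 1*(-1))² = (-26 + 1)² = (-25)² = 625)
1/(86 + j) = 1/(86 + 625) = 1/711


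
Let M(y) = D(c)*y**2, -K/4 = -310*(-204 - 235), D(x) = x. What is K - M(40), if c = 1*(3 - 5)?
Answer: -541160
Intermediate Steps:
c = -2 (c = 1*(-2) = -2)
K = -544360 (K = -(-1240)*(-204 - 235) = -(-1240)*(-439) = -4*136090 = -544360)
M(y) = -2*y**2
K - M(40) = -544360 - (-2)*40**2 = -544360 - (-2)*1600 = -544360 - 1*(-3200) = -544360 + 3200 = -541160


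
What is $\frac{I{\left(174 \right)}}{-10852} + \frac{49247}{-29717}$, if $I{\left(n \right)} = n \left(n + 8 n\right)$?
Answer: $- \frac{2157958868}{80622221} \approx -26.766$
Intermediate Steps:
$I{\left(n \right)} = 9 n^{2}$ ($I{\left(n \right)} = n 9 n = 9 n^{2}$)
$\frac{I{\left(174 \right)}}{-10852} + \frac{49247}{-29717} = \frac{9 \cdot 174^{2}}{-10852} + \frac{49247}{-29717} = 9 \cdot 30276 \left(- \frac{1}{10852}\right) + 49247 \left(- \frac{1}{29717}\right) = 272484 \left(- \frac{1}{10852}\right) - \frac{49247}{29717} = - \frac{68121}{2713} - \frac{49247}{29717} = - \frac{2157958868}{80622221}$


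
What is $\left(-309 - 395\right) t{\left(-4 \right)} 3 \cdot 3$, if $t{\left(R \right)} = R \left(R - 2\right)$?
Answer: $-152064$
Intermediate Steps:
$t{\left(R \right)} = R \left(-2 + R\right)$
$\left(-309 - 395\right) t{\left(-4 \right)} 3 \cdot 3 = \left(-309 - 395\right) - 4 \left(-2 - 4\right) 3 \cdot 3 = - 704 \left(-4\right) \left(-6\right) 3 \cdot 3 = - 704 \cdot 24 \cdot 3 \cdot 3 = - 704 \cdot 72 \cdot 3 = \left(-704\right) 216 = -152064$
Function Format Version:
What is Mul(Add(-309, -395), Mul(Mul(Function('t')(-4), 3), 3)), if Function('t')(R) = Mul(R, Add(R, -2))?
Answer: -152064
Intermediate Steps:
Function('t')(R) = Mul(R, Add(-2, R))
Mul(Add(-309, -395), Mul(Mul(Function('t')(-4), 3), 3)) = Mul(Add(-309, -395), Mul(Mul(Mul(-4, Add(-2, -4)), 3), 3)) = Mul(-704, Mul(Mul(Mul(-4, -6), 3), 3)) = Mul(-704, Mul(Mul(24, 3), 3)) = Mul(-704, Mul(72, 3)) = Mul(-704, 216) = -152064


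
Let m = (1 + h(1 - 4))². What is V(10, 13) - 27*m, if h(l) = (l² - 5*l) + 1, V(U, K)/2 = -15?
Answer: -18282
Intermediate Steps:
V(U, K) = -30 (V(U, K) = 2*(-15) = -30)
h(l) = 1 + l² - 5*l
m = 676 (m = (1 + (1 + (1 - 4)² - 5*(1 - 4)))² = (1 + (1 + (-3)² - 5*(-3)))² = (1 + (1 + 9 + 15))² = (1 + 25)² = 26² = 676)
V(10, 13) - 27*m = -30 - 27*676 = -30 - 18252 = -18282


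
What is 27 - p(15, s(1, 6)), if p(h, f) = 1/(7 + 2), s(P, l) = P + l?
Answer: 242/9 ≈ 26.889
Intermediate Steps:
p(h, f) = ⅑ (p(h, f) = 1/9 = ⅑)
27 - p(15, s(1, 6)) = 27 - 1*⅑ = 27 - ⅑ = 242/9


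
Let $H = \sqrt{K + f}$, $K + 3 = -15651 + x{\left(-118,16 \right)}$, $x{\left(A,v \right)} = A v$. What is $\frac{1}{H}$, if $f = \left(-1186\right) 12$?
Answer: $- \frac{i \sqrt{31774}}{31774} \approx - 0.00561 i$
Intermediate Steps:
$K = -17542$ ($K = -3 - 17539 = -17542$)
$f = -14232$
$H = i \sqrt{31774}$ ($H = \sqrt{-17542 - 14232} = \sqrt{-31774} = i \sqrt{31774} \approx 178.25 i$)
$\frac{1}{H} = \frac{1}{i \sqrt{31774}} = - \frac{i \sqrt{31774}}{31774}$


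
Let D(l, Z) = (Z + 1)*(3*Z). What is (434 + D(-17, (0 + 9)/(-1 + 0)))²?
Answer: 422500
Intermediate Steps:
D(l, Z) = 3*Z*(1 + Z) (D(l, Z) = (1 + Z)*(3*Z) = 3*Z*(1 + Z))
(434 + D(-17, (0 + 9)/(-1 + 0)))² = (434 + 3*((0 + 9)/(-1 + 0))*(1 + (0 + 9)/(-1 + 0)))² = (434 + 3*(9/(-1))*(1 + 9/(-1)))² = (434 + 3*(9*(-1))*(1 + 9*(-1)))² = (434 + 3*(-9)*(1 - 9))² = (434 + 3*(-9)*(-8))² = (434 + 216)² = 650² = 422500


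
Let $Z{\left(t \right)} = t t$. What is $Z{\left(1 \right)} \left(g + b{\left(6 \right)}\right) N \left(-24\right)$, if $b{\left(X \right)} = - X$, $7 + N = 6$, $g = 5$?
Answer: $-24$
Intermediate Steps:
$N = -1$ ($N = -7 + 6 = -1$)
$Z{\left(t \right)} = t^{2}$
$Z{\left(1 \right)} \left(g + b{\left(6 \right)}\right) N \left(-24\right) = 1^{2} \left(5 - 6\right) \left(\left(-1\right) \left(-24\right)\right) = 1 \left(5 - 6\right) 24 = 1 \left(-1\right) 24 = \left(-1\right) 24 = -24$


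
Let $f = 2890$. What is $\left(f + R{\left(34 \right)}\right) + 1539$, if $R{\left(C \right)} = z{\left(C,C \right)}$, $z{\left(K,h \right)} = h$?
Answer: $4463$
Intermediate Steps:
$R{\left(C \right)} = C$
$\left(f + R{\left(34 \right)}\right) + 1539 = \left(2890 + 34\right) + 1539 = 2924 + 1539 = 4463$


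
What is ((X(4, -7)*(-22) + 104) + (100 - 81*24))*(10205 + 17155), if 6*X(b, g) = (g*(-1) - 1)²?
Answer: -51217920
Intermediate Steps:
X(b, g) = (-1 - g)²/6 (X(b, g) = (g*(-1) - 1)²/6 = (-g - 1)²/6 = (-1 - g)²/6)
((X(4, -7)*(-22) + 104) + (100 - 81*24))*(10205 + 17155) = ((((1 - 7)²/6)*(-22) + 104) + (100 - 81*24))*(10205 + 17155) = ((((⅙)*(-6)²)*(-22) + 104) + (100 - 1944))*27360 = ((((⅙)*36)*(-22) + 104) - 1844)*27360 = ((6*(-22) + 104) - 1844)*27360 = ((-132 + 104) - 1844)*27360 = (-28 - 1844)*27360 = -1872*27360 = -51217920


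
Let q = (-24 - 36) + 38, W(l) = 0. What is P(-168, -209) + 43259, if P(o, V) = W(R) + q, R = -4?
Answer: 43237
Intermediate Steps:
q = -22 (q = -60 + 38 = -22)
P(o, V) = -22 (P(o, V) = 0 - 22 = -22)
P(-168, -209) + 43259 = -22 + 43259 = 43237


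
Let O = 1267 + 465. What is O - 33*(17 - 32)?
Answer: 2227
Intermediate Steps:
O = 1732
O - 33*(17 - 32) = 1732 - 33*(17 - 32) = 1732 - 33*(-15) = 1732 - 1*(-495) = 1732 + 495 = 2227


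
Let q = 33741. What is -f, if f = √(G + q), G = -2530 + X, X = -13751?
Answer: -6*√485 ≈ -132.14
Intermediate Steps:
G = -16281 (G = -2530 - 13751 = -16281)
f = 6*√485 (f = √(-16281 + 33741) = √17460 = 6*√485 ≈ 132.14)
-f = -6*√485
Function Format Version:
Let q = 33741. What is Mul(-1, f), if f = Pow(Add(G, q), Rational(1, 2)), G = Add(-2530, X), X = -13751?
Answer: Mul(-6, Pow(485, Rational(1, 2))) ≈ -132.14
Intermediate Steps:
G = -16281 (G = Add(-2530, -13751) = -16281)
f = Mul(6, Pow(485, Rational(1, 2))) (f = Pow(Add(-16281, 33741), Rational(1, 2)) = Pow(17460, Rational(1, 2)) = Mul(6, Pow(485, Rational(1, 2))) ≈ 132.14)
Mul(-1, f) = Mul(-1, Mul(6, Pow(485, Rational(1, 2)))) = Mul(-6, Pow(485, Rational(1, 2)))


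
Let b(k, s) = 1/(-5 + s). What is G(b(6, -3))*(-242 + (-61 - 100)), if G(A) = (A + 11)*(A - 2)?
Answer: 596037/64 ≈ 9313.1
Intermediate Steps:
G(A) = (-2 + A)*(11 + A) (G(A) = (11 + A)*(-2 + A) = (-2 + A)*(11 + A))
G(b(6, -3))*(-242 + (-61 - 100)) = (-22 + (1/(-5 - 3))**2 + 9/(-5 - 3))*(-242 + (-61 - 100)) = (-22 + (1/(-8))**2 + 9/(-8))*(-242 - 161) = (-22 + (-1/8)**2 + 9*(-1/8))*(-403) = (-22 + 1/64 - 9/8)*(-403) = -1479/64*(-403) = 596037/64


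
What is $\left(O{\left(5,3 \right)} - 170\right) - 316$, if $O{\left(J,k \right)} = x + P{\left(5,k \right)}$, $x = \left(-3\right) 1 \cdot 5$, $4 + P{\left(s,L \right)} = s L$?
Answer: $-490$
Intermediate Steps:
$P{\left(s,L \right)} = -4 + L s$ ($P{\left(s,L \right)} = -4 + s L = -4 + L s$)
$x = -15$ ($x = \left(-3\right) 5 = -15$)
$O{\left(J,k \right)} = -19 + 5 k$ ($O{\left(J,k \right)} = -15 + \left(-4 + k 5\right) = -15 + \left(-4 + 5 k\right) = -19 + 5 k$)
$\left(O{\left(5,3 \right)} - 170\right) - 316 = \left(\left(-19 + 5 \cdot 3\right) - 170\right) - 316 = \left(\left(-19 + 15\right) - 170\right) - 316 = \left(-4 - 170\right) - 316 = -174 - 316 = -490$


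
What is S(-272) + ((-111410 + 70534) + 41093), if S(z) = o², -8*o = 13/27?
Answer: 10124521/46656 ≈ 217.00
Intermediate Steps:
o = -13/216 (o = -13/(8*27) = -⅛*13/27 = -13/216 ≈ -0.060185)
S(z) = 169/46656 (S(z) = (-13/216)² = 169/46656)
S(-272) + ((-111410 + 70534) + 41093) = 169/46656 + ((-111410 + 70534) + 41093) = 169/46656 + (-40876 + 41093) = 169/46656 + 217 = 10124521/46656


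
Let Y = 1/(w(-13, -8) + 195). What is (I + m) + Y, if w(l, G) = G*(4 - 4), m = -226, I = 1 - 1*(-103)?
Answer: -23789/195 ≈ -121.99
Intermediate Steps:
I = 104 (I = 1 + 103 = 104)
w(l, G) = 0 (w(l, G) = G*0 = 0)
Y = 1/195 (Y = 1/(0 + 195) = 1/195 ≈ 0.0051282)
(I + m) + Y = (104 - 226) + 1/195 = -122 + 1/195 = -23789/195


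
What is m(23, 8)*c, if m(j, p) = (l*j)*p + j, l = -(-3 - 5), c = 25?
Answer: 37375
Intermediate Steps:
l = 8 (l = -1*(-8) = 8)
m(j, p) = j + 8*j*p (m(j, p) = (8*j)*p + j = 8*j*p + j = j + 8*j*p)
m(23, 8)*c = (23*(1 + 8*8))*25 = (23*(1 + 64))*25 = (23*65)*25 = 1495*25 = 37375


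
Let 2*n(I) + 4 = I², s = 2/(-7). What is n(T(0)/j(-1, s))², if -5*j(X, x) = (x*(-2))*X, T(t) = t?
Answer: 4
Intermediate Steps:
s = -2/7 (s = 2*(-⅐) = -2/7 ≈ -0.28571)
j(X, x) = 2*X*x/5 (j(X, x) = -x*(-2)*X/5 = -(-2*x)*X/5 = -(-2)*X*x/5 = 2*X*x/5)
n(I) = -2 + I²/2
n(T(0)/j(-1, s))² = (-2 + (0/(((⅖)*(-1)*(-2/7))))²/2)² = (-2 + (0/(4/35))²/2)² = (-2 + (0*(35/4))²/2)² = (-2 + (½)*0²)² = (-2 + (½)*0)² = (-2 + 0)² = (-2)² = 4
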